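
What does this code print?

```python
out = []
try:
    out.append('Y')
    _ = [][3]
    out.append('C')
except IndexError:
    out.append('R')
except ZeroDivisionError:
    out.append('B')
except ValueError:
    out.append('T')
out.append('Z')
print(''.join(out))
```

Execution trace: 'Y' (try body) → 'R' (except IndexError) → 'Z' (after the try/except). Output: YRZ

Answer: YRZ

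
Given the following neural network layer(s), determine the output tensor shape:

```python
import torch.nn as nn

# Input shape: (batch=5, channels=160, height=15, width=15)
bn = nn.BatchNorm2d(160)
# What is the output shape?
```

Input: (5, 160, 15, 15) -> Output: (5, 160, 15, 15)

Answer: (5, 160, 15, 15)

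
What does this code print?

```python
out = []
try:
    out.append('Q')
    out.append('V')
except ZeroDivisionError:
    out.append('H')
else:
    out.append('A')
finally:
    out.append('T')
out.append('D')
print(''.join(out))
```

Execution trace: 'Q' (try body) → 'V' (try body, no exception) → 'A' (else) → 'T' (finally) → 'D' (after the try/except). Output: QVATD

Answer: QVATD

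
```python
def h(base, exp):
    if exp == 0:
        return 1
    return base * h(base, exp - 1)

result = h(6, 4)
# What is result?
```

h(6, 4) = 6 * 6 * 6 * 6 = 1296

Answer: 1296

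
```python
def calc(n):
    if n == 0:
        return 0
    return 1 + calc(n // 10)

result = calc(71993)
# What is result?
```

Count of digits of 71993: 5

Answer: 5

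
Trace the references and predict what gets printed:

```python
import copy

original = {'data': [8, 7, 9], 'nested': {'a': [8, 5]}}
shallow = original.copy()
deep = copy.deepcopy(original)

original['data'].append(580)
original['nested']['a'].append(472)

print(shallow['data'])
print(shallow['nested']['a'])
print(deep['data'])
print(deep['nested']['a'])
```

Key concept: comparing shallow vs deep copy.
Step by step:
`original = {'data': [8, 7, 9], 'nested': {'a': [8, 5]}}` → original = {'data': [8, 7, 9], 'nested': {'a': [8, 5]}}
`shallow = original.copy()` → shallow = {'data': [8, 7, 9], 'nested': {'a': [8, 5]}}
`deep = copy.deepcopy(original)` → deep = {'data': [8, 7, 9], 'nested': {'a': [8, 5]}}
`original['data'].append(580)` → original = {'data': [8, 7, 9, 580], 'nested': {'a': [8, 5]}}; shallow = {'data': [8, 7, 9, 580], 'nested': {'a': [8, 5]}}
`original['nested']['a'].append(472)` → original = {'data': [8, 7, 9, 580], 'nested': {'a': [8, 5, 472]}}; shallow = {'data': [8, 7, 9, 580], 'nested': {'a': [8, 5, 472]}}
`print(shallow['data'])` → prints [8, 7, 9, 580]
`print(shallow['nested']['a'])` → prints [8, 5, 472]
`print(deep['data'])` → prints [8, 7, 9]
`print(deep['nested']['a'])` → prints [8, 5]

Answer:
[8, 7, 9, 580]
[8, 5, 472]
[8, 7, 9]
[8, 5]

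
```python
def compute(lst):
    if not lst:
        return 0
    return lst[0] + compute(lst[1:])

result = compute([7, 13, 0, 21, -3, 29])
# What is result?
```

7 + 13 + 0 + 21 + (-3) + 29 + 0 = 67

Answer: 67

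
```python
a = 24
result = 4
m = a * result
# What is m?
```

Trace:
`a = 24` → a = 24
`result = 4` → result = 4
`m = a * result` → m = 96
So m = 96

Answer: 96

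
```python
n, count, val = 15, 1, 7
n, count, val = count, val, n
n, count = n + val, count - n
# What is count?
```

Trace:
`n, count, val = 15, 1, 7` → n = 15; count = 1; val = 7
`n, count, val = count, val, n` → n = 1; count = 7; val = 15
`n, count = n + val, count - n` → n = 16; count = 6
So count = 6

Answer: 6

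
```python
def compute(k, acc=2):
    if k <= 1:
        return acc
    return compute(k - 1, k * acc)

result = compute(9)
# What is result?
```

Accumulator trace (n, acc): (9, 2) -> (8, 18) -> (7, 144) -> (6, 1008) -> (5, 6048) -> (4, 30240) -> (3, 120960) -> (2, 362880) -> (1, 725760) -> return 725760

Answer: 725760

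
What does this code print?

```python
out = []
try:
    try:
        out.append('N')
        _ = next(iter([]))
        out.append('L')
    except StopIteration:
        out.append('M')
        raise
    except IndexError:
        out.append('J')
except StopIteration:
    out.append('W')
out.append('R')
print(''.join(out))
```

Execution trace: 'N' (inner try body) → 'M' (inner except StopIteration) → 'W' (outer except StopIteration) → 'R' (after the try/except). Output: NMWR

Answer: NMWR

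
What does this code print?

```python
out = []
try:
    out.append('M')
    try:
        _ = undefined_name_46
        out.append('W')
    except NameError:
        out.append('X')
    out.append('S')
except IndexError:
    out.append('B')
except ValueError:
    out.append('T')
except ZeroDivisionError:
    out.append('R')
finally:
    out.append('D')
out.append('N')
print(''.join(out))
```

Execution trace: 'M' (try body) → 'X' (inner except NameError) → 'S' (try body, no exception) → 'D' (finally) → 'N' (after the try/except). Output: MXSDN

Answer: MXSDN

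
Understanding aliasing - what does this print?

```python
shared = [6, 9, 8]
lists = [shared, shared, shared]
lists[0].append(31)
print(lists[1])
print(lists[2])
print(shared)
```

Key concept: list of same reference.
Step by step:
`shared = [6, 9, 8]` → shared = [6, 9, 8]
`lists = [shared, shared, shared]` → lists = [[6, 9, 8], [6, 9, 8], [6, 9, 8]]
`lists[0].append(31)` → shared = [6, 9, 8, 31]; lists = [[6, 9, 8, 31], [6, 9, 8, 31], [6, 9, 8, 31]]
`print(lists[1])` → prints [6, 9, 8, 31]
`print(lists[2])` → prints [6, 9, 8, 31]
`print(shared)` → prints [6, 9, 8, 31]

Answer:
[6, 9, 8, 31]
[6, 9, 8, 31]
[6, 9, 8, 31]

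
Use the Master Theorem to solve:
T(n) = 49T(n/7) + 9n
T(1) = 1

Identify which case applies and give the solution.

a=49, b=7, f(n)=9n. log_7(49) = 2. Since c=1 < 2, Case 1 applies: T(n) = Θ(n^log_b(a)) = O(n^2).

Answer: O(n^2) - Case 1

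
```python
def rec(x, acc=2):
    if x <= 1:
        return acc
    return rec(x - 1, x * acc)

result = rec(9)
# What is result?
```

Accumulator trace (n, acc): (9, 2) -> (8, 18) -> (7, 144) -> (6, 1008) -> (5, 6048) -> (4, 30240) -> (3, 120960) -> (2, 362880) -> (1, 725760) -> return 725760

Answer: 725760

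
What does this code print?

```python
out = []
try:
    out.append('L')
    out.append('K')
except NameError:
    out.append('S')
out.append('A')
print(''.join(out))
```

Execution trace: 'L' (try body) → 'K' (try body, no exception) → 'A' (after the try/except). Output: LKA

Answer: LKA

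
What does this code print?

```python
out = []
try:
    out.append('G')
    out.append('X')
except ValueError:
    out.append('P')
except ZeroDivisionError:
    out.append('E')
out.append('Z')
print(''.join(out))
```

Execution trace: 'G' (try body) → 'X' (try body, no exception) → 'Z' (after the try/except). Output: GXZ

Answer: GXZ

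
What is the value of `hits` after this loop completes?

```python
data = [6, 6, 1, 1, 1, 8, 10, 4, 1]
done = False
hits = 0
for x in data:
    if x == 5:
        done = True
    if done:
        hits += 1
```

Count elements after first 5 in [6, 6, 1, 1, 1, 8, 10, 4, 1]
`hits` takes the values: 0

Answer: 0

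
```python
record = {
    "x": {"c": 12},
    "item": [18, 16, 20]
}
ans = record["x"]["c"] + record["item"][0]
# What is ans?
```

Trace:
`record = { ...` → record = {'x': {'c': 12}, 'item': [18, 16, 20]}
`ans = record["x"]["c"] + record["item"][0]` → ans = 30
So ans = 30

Answer: 30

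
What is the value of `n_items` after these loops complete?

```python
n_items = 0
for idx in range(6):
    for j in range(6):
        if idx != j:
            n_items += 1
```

6² - 6 (exclude diagonal)
`n_items` takes the values: 0 → 1 → 2 → 3 → 4 → 5 → 6 → 7 → 8 → 9 → 10 → 11 → 12 → 13 → 14 → 15 → 16 → 17 → 18 → 19 → 20 → 21 → 22 → 23 → 24 → 25 → 26 → 27 → 28 → 29 → 30

Answer: 30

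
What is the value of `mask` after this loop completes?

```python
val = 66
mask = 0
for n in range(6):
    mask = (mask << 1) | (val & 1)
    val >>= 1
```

Reverse lowest 6 bits of 66
`mask` takes the values: 0 → 1 → 2 → 4 → 8 → 16

Answer: 16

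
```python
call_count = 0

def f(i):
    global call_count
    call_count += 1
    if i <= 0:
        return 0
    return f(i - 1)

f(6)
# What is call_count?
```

Linear recursion stepping by 1: 7 calls from i=6 down to ≤0.

Answer: 7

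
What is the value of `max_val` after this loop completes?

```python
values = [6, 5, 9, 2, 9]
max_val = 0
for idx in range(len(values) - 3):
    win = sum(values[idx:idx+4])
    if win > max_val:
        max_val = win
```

Max sum of 4-element window in [6, 5, 9, 2, 9]
`max_val` takes the values: 0 → 22 → 25

Answer: 25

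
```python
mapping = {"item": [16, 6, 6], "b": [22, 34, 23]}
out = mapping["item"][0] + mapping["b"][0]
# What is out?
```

Trace:
`mapping = {"item": [16, 6, 6], "b": [22, 34, 23]}` → mapping = {'item': [16, 6, 6], 'b': [22, 34, 23]}
`out = mapping["item"][0] + mapping["b"][0]` → out = 38
So out = 38

Answer: 38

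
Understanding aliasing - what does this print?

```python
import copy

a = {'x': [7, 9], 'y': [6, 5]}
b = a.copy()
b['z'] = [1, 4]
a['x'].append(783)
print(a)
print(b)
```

Key concept: shallow copy of dict with mutable values.
Step by step:
`a = {'x': [7, 9], 'y': [6, 5]}` → a = {'x': [7, 9], 'y': [6, 5]}
`b = a.copy()` → b = {'x': [7, 9], 'y': [6, 5]}
`b['z'] = [1, 4]` → b = {'x': [7, 9], 'y': [6, 5], 'z': [1, 4]}
`a['x'].append(783)` → a = {'x': [7, 9, 783], 'y': [6, 5]}; b = {'x': [7, 9, 783], 'y': [6, 5], 'z': [1, 4]}
`print(a)` → prints {'x': [7, 9, 783], 'y': [6, 5]}
`print(b)` → prints {'x': [7, 9, 783], 'y': [6, 5], 'z': [1, 4]}

Answer:
{'x': [7, 9, 783], 'y': [6, 5]}
{'x': [7, 9, 783], 'y': [6, 5], 'z': [1, 4]}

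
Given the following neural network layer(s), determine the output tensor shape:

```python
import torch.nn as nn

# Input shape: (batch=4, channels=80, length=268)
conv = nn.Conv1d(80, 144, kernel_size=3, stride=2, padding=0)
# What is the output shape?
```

Input: (4, 80, 268) -> Output: (4, 144, 133)

Answer: (4, 144, 133)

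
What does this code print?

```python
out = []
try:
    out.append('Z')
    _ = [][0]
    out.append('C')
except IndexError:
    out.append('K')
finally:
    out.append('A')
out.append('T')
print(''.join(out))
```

Execution trace: 'Z' (try body) → 'K' (except IndexError) → 'A' (finally) → 'T' (after the try/except). Output: ZKAT

Answer: ZKAT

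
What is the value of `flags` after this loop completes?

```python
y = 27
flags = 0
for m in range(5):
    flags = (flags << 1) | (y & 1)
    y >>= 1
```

Reverse lowest 5 bits of 27
`flags` takes the values: 0 → 1 → 3 → 6 → 13 → 27

Answer: 27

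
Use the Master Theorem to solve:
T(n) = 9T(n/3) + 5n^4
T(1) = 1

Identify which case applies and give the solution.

a=9, b=3, f(n)=5n^4. log_3(9) = 2. Since c=4 > 2 and the regularity condition holds (9(n/3)^4 = (9/3^4)n^4 with 9/3^4 < 1), Case 3 applies: T(n) = Θ(f(n)) = O(n^4).

Answer: O(n^4) - Case 3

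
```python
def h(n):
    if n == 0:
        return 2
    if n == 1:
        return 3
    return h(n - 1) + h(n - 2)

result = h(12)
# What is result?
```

Build up from base cases: h(0)=2, h(1)=3, h(2)=5, h(3)=8, h(4)=13, h(5)=21, h(6)=34, ..., h(12)=610

Answer: 610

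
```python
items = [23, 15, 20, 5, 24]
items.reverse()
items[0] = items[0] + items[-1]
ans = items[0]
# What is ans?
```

Trace:
`items = [23, 15, 20, 5, 24]` → items = [23, 15, 20, 5, 24]
`items.reverse()` → items = [24, 5, 20, 15, 23]
`items[0] = items[0] + items[-1]` → items = [47, 5, 20, 15, 23]
`ans = items[0]` → ans = 47
So ans = 47

Answer: 47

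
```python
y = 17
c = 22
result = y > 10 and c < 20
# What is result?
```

Trace:
`y = 17` → y = 17
`c = 22` → c = 22
`result = y > 10 and c < 20` → result = False
So result = False

Answer: False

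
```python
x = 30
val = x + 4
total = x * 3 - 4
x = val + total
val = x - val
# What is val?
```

Trace:
`x = 30` → x = 30
`val = x + 4` → val = 34
`total = x * 3 - 4` → total = 86
`x = val + total` → x = 120
`val = x - val` → val = 86
So val = 86

Answer: 86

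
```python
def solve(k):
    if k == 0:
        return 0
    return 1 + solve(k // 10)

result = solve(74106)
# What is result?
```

Count of digits of 74106: 5

Answer: 5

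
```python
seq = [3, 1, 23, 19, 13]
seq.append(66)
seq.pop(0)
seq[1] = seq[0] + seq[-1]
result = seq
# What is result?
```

Trace:
`seq = [3, 1, 23, 19, 13]` → seq = [3, 1, 23, 19, 13]
`seq.append(66)` → seq = [3, 1, 23, 19, 13, 66]
`seq.pop(0)` → seq = [1, 23, 19, 13, 66]
`seq[1] = seq[0] + seq[-1]` → seq = [1, 67, 19, 13, 66]
`result = seq` → result = [1, 67, 19, 13, 66]
So result = [1, 67, 19, 13, 66]

Answer: [1, 67, 19, 13, 66]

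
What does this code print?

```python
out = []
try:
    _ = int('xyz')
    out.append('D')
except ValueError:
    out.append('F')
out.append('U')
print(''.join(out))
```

Execution trace: 'F' (except ValueError) → 'U' (after the try/except). Output: FU

Answer: FU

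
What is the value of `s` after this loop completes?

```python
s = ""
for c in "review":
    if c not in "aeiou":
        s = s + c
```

Remove vowels from 'review'
`s` takes the values: "" → "r" → "rv" → "rvw"

Answer: "rvw"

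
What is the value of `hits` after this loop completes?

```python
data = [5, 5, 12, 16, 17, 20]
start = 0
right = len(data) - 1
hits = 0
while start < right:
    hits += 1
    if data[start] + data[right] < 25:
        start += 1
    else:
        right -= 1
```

Steps to find pair summing to 25
`hits` takes the values: 0 → 1 → 2 → 3 → 4 → 5

Answer: 5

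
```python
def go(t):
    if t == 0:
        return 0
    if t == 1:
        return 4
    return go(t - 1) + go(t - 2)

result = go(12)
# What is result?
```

Build up from base cases: go(0)=0, go(1)=4, go(2)=4, go(3)=8, go(4)=12, go(5)=20, go(6)=32, ..., go(12)=576

Answer: 576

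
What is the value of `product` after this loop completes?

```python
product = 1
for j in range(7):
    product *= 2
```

2^7 = 128
`product` takes the values: 1 → 2 → 4 → 8 → 16 → 32 → 64 → 128

Answer: 128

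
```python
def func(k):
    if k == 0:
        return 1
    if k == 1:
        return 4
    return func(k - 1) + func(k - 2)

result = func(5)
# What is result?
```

Build up from base cases: func(0)=1, func(1)=4, func(2)=5, func(3)=9, func(4)=14, func(5)=23

Answer: 23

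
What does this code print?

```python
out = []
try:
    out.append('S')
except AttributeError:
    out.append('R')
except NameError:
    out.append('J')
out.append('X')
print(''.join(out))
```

Execution trace: 'S' (try body, no exception) → 'X' (after the try/except). Output: SX

Answer: SX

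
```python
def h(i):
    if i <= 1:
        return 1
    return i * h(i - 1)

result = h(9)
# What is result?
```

h(9) = 9 * 8 * 7 * 6 * 5 * 4 * 3 * 2 * 1 = 362880

Answer: 362880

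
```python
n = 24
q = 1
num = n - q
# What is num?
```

Trace:
`n = 24` → n = 24
`q = 1` → q = 1
`num = n - q` → num = 23
So num = 23

Answer: 23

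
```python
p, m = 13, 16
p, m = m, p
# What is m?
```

Trace:
`p, m = 13, 16` → p = 13; m = 16
`p, m = m, p` → p = 16; m = 13
So m = 13

Answer: 13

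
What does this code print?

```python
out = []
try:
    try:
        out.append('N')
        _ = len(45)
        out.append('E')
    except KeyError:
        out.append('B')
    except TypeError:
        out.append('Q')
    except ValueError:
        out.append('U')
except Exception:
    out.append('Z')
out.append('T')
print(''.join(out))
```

Execution trace: 'N' (inner try body) → 'Q' (inner except TypeError) → 'T' (after the try/except). Output: NQT

Answer: NQT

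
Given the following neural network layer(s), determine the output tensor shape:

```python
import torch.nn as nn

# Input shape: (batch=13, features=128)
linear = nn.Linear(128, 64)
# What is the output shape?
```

Input: (13, 128) -> Output: (13, 64)

Answer: (13, 64)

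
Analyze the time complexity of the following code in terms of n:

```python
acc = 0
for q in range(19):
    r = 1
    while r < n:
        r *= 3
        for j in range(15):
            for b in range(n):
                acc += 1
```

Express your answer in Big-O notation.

Each loop level contributes: 1 × log n × 1 × n. Multiplying the contributions gives O(n log n).

Answer: O(n log n)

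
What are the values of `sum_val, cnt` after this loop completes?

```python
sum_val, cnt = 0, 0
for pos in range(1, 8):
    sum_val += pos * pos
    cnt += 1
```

Sum of squares and count
`sum_val, cnt` takes the values: (0, 0) → (1, 0) → (1, 1) → (5, 1) → (5, 2) → (14, 2) → (14, 3) → (30, 3) → (30, 4) → (55, 4) → (55, 5) → (91, 5) → (91, 6) → (140, 6) → (140, 7)

Answer: 140, 7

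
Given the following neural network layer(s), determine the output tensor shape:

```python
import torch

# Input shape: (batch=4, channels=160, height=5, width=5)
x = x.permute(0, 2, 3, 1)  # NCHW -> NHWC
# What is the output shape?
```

Input: (4, 160, 5, 5) -> Output: (4, 5, 5, 160)

Answer: (4, 5, 5, 160)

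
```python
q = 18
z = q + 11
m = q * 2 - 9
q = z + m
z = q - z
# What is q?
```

Trace:
`q = 18` → q = 18
`z = q + 11` → z = 29
`m = q * 2 - 9` → m = 27
`q = z + m` → q = 56
`z = q - z` → z = 27
So q = 56

Answer: 56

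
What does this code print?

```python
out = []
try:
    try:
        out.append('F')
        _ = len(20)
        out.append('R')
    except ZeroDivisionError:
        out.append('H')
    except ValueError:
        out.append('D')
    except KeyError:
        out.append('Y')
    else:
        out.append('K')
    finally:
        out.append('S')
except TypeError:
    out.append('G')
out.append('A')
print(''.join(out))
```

Execution trace: 'F' (try body) → 'S' (finally) → 'G' (outer except TypeError) → 'A' (after the try/except). Output: FSGA

Answer: FSGA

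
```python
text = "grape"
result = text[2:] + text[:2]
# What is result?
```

Trace:
`text = "grape"` → text = 'grape'
`result = text[2:] + text[:2]` → result = 'apegr'
So result = 'apegr'

Answer: 'apegr'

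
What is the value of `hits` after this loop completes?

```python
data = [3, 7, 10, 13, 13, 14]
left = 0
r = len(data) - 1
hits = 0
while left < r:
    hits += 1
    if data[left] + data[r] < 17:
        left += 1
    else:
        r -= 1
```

Steps to find pair summing to 17
`hits` takes the values: 0 → 1 → 2 → 3 → 4 → 5

Answer: 5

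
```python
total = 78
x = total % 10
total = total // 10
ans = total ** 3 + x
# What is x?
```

Trace:
`total = 78` → total = 78
`x = total % 10` → x = 8
`total = total // 10` → total = 7
`ans = total ** 3 + x` → ans = 351
So x = 8

Answer: 8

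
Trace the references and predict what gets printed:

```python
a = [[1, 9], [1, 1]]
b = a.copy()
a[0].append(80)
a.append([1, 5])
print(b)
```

Key concept: shallow copy with nested lists.
Step by step:
`a = [[1, 9], [1, 1]]` → a = [[1, 9], [1, 1]]
`b = a.copy()` → b = [[1, 9], [1, 1]]
`a[0].append(80)` → a = [[1, 9, 80], [1, 1]]; b = [[1, 9, 80], [1, 1]]
`a.append([1, 5])` → a = [[1, 9, 80], [1, 1], [1, 5]]
`print(b)` → prints [[1, 9, 80], [1, 1]]

Answer: [[1, 9, 80], [1, 1]]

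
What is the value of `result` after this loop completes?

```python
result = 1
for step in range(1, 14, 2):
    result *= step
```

Product of 1, 3, 5, ... up to 13
`result` takes the values: 1 → 3 → 15 → 105 → 945 → 10395 → 135135

Answer: 135135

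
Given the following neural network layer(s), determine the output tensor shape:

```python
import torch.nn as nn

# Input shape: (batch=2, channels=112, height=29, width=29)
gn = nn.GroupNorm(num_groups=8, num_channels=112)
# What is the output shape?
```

Input: (2, 112, 29, 29) -> Output: (2, 112, 29, 29)

Answer: (2, 112, 29, 29)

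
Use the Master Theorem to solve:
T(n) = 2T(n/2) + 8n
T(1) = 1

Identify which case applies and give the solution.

a=2, b=2, f(n)=8n. log_2(2) = 1. Since c=1 = 1, Case 2 applies: T(n) = Θ(n^log_b(a) · log n) = O(n log n).

Answer: O(n log n) - Case 2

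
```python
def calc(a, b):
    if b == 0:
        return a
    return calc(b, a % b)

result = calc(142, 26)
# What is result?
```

calc(142, 26) -> calc(26, 12) -> calc(12, 2) -> calc(2, 0) -> 2

Answer: 2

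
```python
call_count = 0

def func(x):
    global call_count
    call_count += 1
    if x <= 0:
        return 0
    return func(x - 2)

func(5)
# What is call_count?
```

Linear recursion stepping by 2: 4 calls from x=5 down to ≤0.

Answer: 4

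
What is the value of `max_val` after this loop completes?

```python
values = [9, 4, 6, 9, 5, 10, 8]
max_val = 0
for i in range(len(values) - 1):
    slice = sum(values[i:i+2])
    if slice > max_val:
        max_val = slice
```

Max sum of 2-element window in [9, 4, 6, 9, 5, 10, 8]
`max_val` takes the values: 0 → 13 → 15 → 18

Answer: 18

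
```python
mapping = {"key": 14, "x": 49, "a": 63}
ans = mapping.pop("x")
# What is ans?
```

Trace:
`mapping = {"key": 14, "x": 49, "a": 63}` → mapping = {'key': 14, 'x': 49, 'a': 63}
`ans = mapping.pop("x")` → mapping = {'key': 14, 'a': 63}; ans = 49
So ans = 49

Answer: 49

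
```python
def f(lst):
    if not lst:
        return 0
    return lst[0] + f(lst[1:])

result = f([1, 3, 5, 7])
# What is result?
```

1 + 3 + 5 + 7 + 0 = 16

Answer: 16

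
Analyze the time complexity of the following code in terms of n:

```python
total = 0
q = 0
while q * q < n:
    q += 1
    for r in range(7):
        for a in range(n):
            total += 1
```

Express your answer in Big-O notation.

Each loop level contributes: √n × 1 × n. Multiplying the contributions gives O(n√n).

Answer: O(n√n)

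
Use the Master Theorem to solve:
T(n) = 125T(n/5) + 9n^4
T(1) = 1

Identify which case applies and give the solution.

a=125, b=5, f(n)=9n^4. log_5(125) = 3. Since c=4 > 3 and the regularity condition holds (125(n/5)^4 = (125/5^4)n^4 with 125/5^4 < 1), Case 3 applies: T(n) = Θ(f(n)) = O(n^4).

Answer: O(n^4) - Case 3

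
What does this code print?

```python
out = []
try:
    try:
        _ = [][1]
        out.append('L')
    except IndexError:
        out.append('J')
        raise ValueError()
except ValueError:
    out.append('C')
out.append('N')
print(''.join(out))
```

Execution trace: 'J' (inner except IndexError) → 'C' (outer except ValueError) → 'N' (after the try/except). Output: JCN

Answer: JCN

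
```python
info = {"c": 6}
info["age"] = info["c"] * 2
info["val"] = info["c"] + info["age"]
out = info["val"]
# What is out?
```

Trace:
`info = {"c": 6}` → info = {'c': 6}
`info["age"] = info["c"] * 2` → info = {'c': 6, 'age': 12}
`info["val"] = info["c"] + info["age"]` → info = {'c': 6, 'age': 12, 'val': 18}
`out = info["val"]` → out = 18
So out = 18

Answer: 18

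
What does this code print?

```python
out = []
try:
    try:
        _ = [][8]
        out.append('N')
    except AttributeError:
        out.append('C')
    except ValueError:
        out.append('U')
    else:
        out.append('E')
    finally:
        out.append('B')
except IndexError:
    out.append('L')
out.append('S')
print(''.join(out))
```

Execution trace: 'B' (finally) → 'L' (outer except IndexError) → 'S' (after the try/except). Output: BLS

Answer: BLS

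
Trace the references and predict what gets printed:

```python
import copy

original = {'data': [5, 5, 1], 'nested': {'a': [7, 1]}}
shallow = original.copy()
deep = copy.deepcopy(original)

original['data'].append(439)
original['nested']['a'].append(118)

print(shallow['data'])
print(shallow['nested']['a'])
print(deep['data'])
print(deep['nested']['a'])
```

Key concept: comparing shallow vs deep copy.
Step by step:
`original = {'data': [5, 5, 1], 'nested': {'a': [7, 1]}}` → original = {'data': [5, 5, 1], 'nested': {'a': [7, 1]}}
`shallow = original.copy()` → shallow = {'data': [5, 5, 1], 'nested': {'a': [7, 1]}}
`deep = copy.deepcopy(original)` → deep = {'data': [5, 5, 1], 'nested': {'a': [7, 1]}}
`original['data'].append(439)` → original = {'data': [5, 5, 1, 439], 'nested': {'a': [7, 1]}}; shallow = {'data': [5, 5, 1, 439], 'nested': {'a': [7, 1]}}
`original['nested']['a'].append(118)` → original = {'data': [5, 5, 1, 439], 'nested': {'a': [7, 1, 118]}}; shallow = {'data': [5, 5, 1, 439], 'nested': {'a': [7, 1, 118]}}
`print(shallow['data'])` → prints [5, 5, 1, 439]
`print(shallow['nested']['a'])` → prints [7, 1, 118]
`print(deep['data'])` → prints [5, 5, 1]
`print(deep['nested']['a'])` → prints [7, 1]

Answer:
[5, 5, 1, 439]
[7, 1, 118]
[5, 5, 1]
[7, 1]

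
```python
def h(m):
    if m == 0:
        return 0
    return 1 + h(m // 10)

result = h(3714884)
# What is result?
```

Count of digits of 3714884: 7

Answer: 7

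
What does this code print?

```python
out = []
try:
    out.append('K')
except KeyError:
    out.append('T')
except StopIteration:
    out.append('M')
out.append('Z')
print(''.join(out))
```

Execution trace: 'K' (try body, no exception) → 'Z' (after the try/except). Output: KZ

Answer: KZ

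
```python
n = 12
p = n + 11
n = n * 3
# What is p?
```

Trace:
`n = 12` → n = 12
`p = n + 11` → p = 23
`n = n * 3` → n = 36
So p = 23

Answer: 23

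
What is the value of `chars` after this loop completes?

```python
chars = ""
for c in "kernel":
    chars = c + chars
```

Reverse 'kernel'
`chars` takes the values: "" → "k" → "ek" → "rek" → "nrek" → "enrek" → "lenrek"

Answer: "lenrek"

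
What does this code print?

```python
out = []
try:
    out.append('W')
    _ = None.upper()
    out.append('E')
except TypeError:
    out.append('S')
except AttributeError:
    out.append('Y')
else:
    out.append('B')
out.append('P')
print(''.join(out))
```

Execution trace: 'W' (try body) → 'Y' (except AttributeError) → 'P' (after the try/except). Output: WYP

Answer: WYP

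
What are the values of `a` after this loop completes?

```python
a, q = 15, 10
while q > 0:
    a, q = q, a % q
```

GCD of 15 and 10
`a` takes the values: 15 → 10 → 5

Answer: 5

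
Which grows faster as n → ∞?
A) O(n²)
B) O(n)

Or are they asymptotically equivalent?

O(n²) vs O(n): Higher order terms dominate.

Answer: A) O(n²) grows faster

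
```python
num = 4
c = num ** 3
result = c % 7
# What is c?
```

Trace:
`num = 4` → num = 4
`c = num ** 3` → c = 64
`result = c % 7` → result = 1
So c = 64

Answer: 64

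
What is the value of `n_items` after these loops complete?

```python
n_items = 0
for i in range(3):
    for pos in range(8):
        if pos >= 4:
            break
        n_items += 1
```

Inner breaks at 4, outer runs 3 times
`n_items` takes the values: 0 → 1 → 2 → 3 → 4 → 5 → 6 → 7 → 8 → 9 → 10 → 11 → 12

Answer: 12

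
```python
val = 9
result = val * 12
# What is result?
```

Trace:
`val = 9` → val = 9
`result = val * 12` → result = 108
So result = 108

Answer: 108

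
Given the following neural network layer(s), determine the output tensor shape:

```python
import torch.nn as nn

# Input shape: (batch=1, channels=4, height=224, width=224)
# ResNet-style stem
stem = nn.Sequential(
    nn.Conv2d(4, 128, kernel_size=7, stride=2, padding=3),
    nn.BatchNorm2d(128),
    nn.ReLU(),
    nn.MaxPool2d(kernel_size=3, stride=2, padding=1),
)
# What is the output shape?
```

Input: (1, 4, 224, 224) -> after Conv2d 7x7 stride=2: (1, 128, 112, 112) -> Output: (1, 128, 56, 56)

Answer: (1, 128, 56, 56)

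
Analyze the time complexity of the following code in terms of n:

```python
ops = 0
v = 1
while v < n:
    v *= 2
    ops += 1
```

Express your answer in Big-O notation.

Each loop level contributes: log n. Multiplying the contributions gives O(log n).

Answer: O(log n)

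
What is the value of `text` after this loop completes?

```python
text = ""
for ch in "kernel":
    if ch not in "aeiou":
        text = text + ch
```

Remove vowels from 'kernel'
`text` takes the values: "" → "k" → "kr" → "krn" → "krnl"

Answer: "krnl"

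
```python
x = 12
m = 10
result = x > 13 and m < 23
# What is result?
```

Trace:
`x = 12` → x = 12
`m = 10` → m = 10
`result = x > 13 and m < 23` → result = False
So result = False

Answer: False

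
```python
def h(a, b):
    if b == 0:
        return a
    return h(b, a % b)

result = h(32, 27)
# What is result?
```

h(32, 27) -> h(27, 5) -> h(5, 2) -> h(2, 1) -> h(1, 0) -> 1

Answer: 1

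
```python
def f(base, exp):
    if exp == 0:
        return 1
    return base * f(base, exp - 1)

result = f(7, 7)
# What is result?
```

f(7, 7) = 7 * 7 * 7 * 7 * 7 * 7 * 7 = 823543

Answer: 823543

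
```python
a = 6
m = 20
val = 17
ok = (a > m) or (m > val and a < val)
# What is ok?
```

Trace:
`a = 6` → a = 6
`m = 20` → m = 20
`val = 17` → val = 17
`ok = (a > m) or (m > val and a < val)` → ok = True
So ok = True

Answer: True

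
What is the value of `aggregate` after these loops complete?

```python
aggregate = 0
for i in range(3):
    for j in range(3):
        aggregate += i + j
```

Sum of all i+j for i,j in 3x3
`aggregate` takes the values: 0 → 1 → 3 → 4 → 6 → 9 → 11 → 14 → 18

Answer: 18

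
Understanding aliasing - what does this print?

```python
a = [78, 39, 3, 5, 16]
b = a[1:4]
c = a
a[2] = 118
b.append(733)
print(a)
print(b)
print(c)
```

Key concept: slice vs alias.
Step by step:
`a = [78, 39, 3, 5, 16]` → a = [78, 39, 3, 5, 16]
`b = a[1:4]` → b = [39, 3, 5]
`c = a` → c = [78, 39, 3, 5, 16] (same object as a)
`a[2] = 118` → a = [78, 39, 118, 5, 16] (same object as c); c = [78, 39, 118, 5, 16] (same object as a)
`b.append(733)` → b = [39, 3, 5, 733]
`print(a)` → prints [78, 39, 118, 5, 16]
`print(b)` → prints [39, 3, 5, 733]
`print(c)` → prints [78, 39, 118, 5, 16]

Answer:
[78, 39, 118, 5, 16]
[39, 3, 5, 733]
[78, 39, 118, 5, 16]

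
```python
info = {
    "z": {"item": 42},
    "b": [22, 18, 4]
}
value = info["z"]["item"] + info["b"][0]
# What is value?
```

Trace:
`info = { ...` → info = {'z': {'item': 42}, 'b': [22, 18, 4]}
`value = info["z"]["item"] + info["b"][0]` → value = 64
So value = 64

Answer: 64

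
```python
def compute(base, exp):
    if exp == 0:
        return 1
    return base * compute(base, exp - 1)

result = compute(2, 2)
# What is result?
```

compute(2, 2) = 2 * 2 = 4

Answer: 4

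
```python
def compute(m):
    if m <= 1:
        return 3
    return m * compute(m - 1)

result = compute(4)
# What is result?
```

compute(4) = 4 * 3 * 2 * 3 = 72

Answer: 72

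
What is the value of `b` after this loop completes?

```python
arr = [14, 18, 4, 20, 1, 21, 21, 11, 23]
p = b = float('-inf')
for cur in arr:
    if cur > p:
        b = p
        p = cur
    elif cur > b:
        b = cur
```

Second largest (with repeats) in [14, 18, 4, 20, 1, 21, 21, 11, 23]
`b` takes the values: -inf → 14 → 18 → 20 → 21

Answer: 21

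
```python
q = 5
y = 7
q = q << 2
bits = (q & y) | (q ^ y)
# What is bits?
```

Trace:
`q = 5` → q = 5
`y = 7` → y = 7
`q = q << 2` → q = 20
`bits = (q & y) | (q ^ y)` → bits = 23
So bits = 23

Answer: 23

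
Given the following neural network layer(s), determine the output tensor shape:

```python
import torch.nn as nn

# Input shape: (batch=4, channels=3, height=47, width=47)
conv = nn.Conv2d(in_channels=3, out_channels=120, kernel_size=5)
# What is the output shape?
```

Input: (4, 3, 47, 47) -> Output: (4, 120, 43, 43)

Answer: (4, 120, 43, 43)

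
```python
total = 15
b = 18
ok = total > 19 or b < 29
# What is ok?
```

Trace:
`total = 15` → total = 15
`b = 18` → b = 18
`ok = total > 19 or b < 29` → ok = True
So ok = True

Answer: True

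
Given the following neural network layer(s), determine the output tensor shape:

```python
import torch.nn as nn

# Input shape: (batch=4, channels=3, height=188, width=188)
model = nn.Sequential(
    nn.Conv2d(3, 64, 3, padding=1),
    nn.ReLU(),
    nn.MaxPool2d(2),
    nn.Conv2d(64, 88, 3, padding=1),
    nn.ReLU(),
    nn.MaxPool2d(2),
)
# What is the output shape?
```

Input: (4, 3, 188, 188) -> after first Conv2d: (4, 64, 188, 188) -> after first MaxPool2d: (4, 64, 94, 94) -> after second Conv2d: (4, 88, 94, 94) -> Output: (4, 88, 47, 47)

Answer: (4, 88, 47, 47)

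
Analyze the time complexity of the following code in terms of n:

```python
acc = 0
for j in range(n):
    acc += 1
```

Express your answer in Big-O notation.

Each loop level contributes: n. Multiplying the contributions gives O(n).

Answer: O(n)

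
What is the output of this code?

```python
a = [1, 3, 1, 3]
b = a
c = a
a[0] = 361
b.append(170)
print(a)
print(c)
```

Key concept: multiple aliases.
Step by step:
`a = [1, 3, 1, 3]` → a = [1, 3, 1, 3]
`b = a` → b = [1, 3, 1, 3] (same object as a)
`c = a` → c = [1, 3, 1, 3] (same object as a, b)
`a[0] = 361` → a = [361, 3, 1, 3] (same object as b, c); b = [361, 3, 1, 3] (same object as a, c); c = [361, 3, 1, 3] (same object as a, b)
`b.append(170)` → a = [361, 3, 1, 3, 170] (same object as b, c); b = [361, 3, 1, 3, 170] (same object as a, c); c = [361, 3, 1, 3, 170] (same object as a, b)
`print(a)` → prints [361, 3, 1, 3, 170]
`print(c)` → prints [361, 3, 1, 3, 170]

Answer:
[361, 3, 1, 3, 170]
[361, 3, 1, 3, 170]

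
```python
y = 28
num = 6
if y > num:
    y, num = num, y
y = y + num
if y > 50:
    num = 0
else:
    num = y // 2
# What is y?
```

Trace:
`y = 28` → y = 28
`num = 6` → num = 6
`if y > num: ...` → y > num is True → y = 6; num = 28
`y = y + num` → y = 34
`if y > 50: ...` → y > 50 is False, take else branch → num = 17
So y = 34

Answer: 34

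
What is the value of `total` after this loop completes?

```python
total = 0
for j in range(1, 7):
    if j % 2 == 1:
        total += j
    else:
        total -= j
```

Add odd, subtract even
`total` takes the values: 0 → 1 → -1 → 2 → -2 → 3 → -3

Answer: -3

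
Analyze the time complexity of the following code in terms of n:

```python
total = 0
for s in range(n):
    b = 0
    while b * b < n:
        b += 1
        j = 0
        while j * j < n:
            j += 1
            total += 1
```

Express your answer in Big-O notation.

Each loop level contributes: n × √n × √n. Multiplying the contributions gives O(n^2).

Answer: O(n^2)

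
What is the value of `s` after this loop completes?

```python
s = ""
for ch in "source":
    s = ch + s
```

Reverse 'source'
`s` takes the values: "" → "s" → "os" → "uos" → "ruos" → "cruos" → "ecruos"

Answer: "ecruos"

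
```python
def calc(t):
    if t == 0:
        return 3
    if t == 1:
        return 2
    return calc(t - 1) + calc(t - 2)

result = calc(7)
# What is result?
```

Build up from base cases: calc(0)=3, calc(1)=2, calc(2)=5, calc(3)=7, calc(4)=12, calc(5)=19, calc(6)=31, ..., calc(7)=50

Answer: 50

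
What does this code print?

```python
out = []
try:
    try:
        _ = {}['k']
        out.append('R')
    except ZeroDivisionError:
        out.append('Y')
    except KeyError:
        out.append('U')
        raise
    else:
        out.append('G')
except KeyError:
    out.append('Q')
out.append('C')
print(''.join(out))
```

Execution trace: 'U' (inner except KeyError) → 'Q' (outer except KeyError) → 'C' (after the try/except). Output: UQC

Answer: UQC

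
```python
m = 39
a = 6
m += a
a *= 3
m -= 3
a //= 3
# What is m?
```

Trace:
`m = 39` → m = 39
`a = 6` → a = 6
`m += a` → m = 45
`a *= 3` → a = 18
`m -= 3` → m = 42
`a //= 3` → a = 6
So m = 42

Answer: 42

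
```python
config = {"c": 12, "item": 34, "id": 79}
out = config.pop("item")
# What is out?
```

Trace:
`config = {"c": 12, "item": 34, "id": 79}` → config = {'c': 12, 'item': 34, 'id': 79}
`out = config.pop("item")` → config = {'c': 12, 'id': 79}; out = 34
So out = 34

Answer: 34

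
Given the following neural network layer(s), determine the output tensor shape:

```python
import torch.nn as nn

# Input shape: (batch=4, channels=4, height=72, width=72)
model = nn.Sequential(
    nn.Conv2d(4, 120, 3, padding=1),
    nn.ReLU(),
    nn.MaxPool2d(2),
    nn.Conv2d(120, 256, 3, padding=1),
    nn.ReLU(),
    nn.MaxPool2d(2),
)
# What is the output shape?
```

Input: (4, 4, 72, 72) -> after first Conv2d: (4, 120, 72, 72) -> after first MaxPool2d: (4, 120, 36, 36) -> after second Conv2d: (4, 256, 36, 36) -> Output: (4, 256, 18, 18)

Answer: (4, 256, 18, 18)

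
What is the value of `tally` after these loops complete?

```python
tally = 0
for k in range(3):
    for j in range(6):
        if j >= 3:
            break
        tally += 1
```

Inner breaks at 3, outer runs 3 times
`tally` takes the values: 0 → 1 → 2 → 3 → 4 → 5 → 6 → 7 → 8 → 9

Answer: 9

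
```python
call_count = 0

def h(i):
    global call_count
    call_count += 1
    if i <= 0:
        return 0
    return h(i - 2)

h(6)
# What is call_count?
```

Linear recursion stepping by 2: 4 calls from i=6 down to ≤0.

Answer: 4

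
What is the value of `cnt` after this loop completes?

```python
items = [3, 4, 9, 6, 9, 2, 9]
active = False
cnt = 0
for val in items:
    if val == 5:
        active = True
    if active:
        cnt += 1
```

Count elements after first 5 in [3, 4, 9, 6, 9, 2, 9]
`cnt` takes the values: 0

Answer: 0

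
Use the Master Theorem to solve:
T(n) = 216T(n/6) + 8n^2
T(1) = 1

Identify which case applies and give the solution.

a=216, b=6, f(n)=8n^2. log_6(216) = 3. Since c=2 < 3, Case 1 applies: T(n) = Θ(n^log_b(a)) = O(n^3).

Answer: O(n^3) - Case 1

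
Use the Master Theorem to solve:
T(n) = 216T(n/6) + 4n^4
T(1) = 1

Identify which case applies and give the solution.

a=216, b=6, f(n)=4n^4. log_6(216) = 3. Since c=4 > 3 and the regularity condition holds (216(n/6)^4 = (216/6^4)n^4 with 216/6^4 < 1), Case 3 applies: T(n) = Θ(f(n)) = O(n^4).

Answer: O(n^4) - Case 3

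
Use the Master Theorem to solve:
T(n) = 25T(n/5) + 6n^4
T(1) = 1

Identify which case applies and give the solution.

a=25, b=5, f(n)=6n^4. log_5(25) = 2. Since c=4 > 2 and the regularity condition holds (25(n/5)^4 = (25/5^4)n^4 with 25/5^4 < 1), Case 3 applies: T(n) = Θ(f(n)) = O(n^4).

Answer: O(n^4) - Case 3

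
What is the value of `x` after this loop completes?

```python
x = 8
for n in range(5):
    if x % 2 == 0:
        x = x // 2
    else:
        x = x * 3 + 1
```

Collatz-style transformation from 8
`x` takes the values: 8 → 4 → 2 → 1 → 4 → 2

Answer: 2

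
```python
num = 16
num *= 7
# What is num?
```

Trace:
`num = 16` → num = 16
`num *= 7` → num = 112
So num = 112

Answer: 112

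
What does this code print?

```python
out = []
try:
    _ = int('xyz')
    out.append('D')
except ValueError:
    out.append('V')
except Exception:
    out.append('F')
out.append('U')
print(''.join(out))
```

Execution trace: 'V' (except ValueError) → 'U' (after the try/except). Output: VU

Answer: VU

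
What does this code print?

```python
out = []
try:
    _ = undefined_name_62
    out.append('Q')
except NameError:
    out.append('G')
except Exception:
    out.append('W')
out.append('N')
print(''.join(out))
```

Execution trace: 'G' (except NameError) → 'N' (after the try/except). Output: GN

Answer: GN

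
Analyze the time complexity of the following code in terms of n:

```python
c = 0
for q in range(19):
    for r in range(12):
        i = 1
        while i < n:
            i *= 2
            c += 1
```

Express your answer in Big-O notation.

Each loop level contributes: 1 × 1 × log n. Multiplying the contributions gives O(log n).

Answer: O(log n)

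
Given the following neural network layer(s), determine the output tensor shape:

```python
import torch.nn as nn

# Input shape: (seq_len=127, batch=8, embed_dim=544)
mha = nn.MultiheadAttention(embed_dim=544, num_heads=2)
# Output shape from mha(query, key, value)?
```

Input: (127, 8, 544) -> Output: (127, 8, 544)

Answer: (127, 8, 544)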